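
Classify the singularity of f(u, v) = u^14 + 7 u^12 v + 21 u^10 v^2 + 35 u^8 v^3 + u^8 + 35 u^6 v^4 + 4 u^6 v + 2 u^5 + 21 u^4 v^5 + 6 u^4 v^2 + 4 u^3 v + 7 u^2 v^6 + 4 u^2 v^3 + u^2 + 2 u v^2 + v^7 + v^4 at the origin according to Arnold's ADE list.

The Hessian of f at 0 has rank 1. Corank 1: A-series; mu = 6 gives A_6.

A_6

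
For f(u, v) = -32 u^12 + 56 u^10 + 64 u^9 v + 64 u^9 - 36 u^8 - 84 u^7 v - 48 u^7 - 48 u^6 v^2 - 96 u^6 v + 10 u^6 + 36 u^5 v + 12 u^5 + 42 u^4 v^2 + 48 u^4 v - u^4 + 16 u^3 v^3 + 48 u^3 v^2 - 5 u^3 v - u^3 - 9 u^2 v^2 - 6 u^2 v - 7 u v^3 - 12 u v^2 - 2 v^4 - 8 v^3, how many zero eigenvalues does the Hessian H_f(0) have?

The Hessian at 0 is [[0, 0], [0, 0]] of rank 0; hence corank 2.

2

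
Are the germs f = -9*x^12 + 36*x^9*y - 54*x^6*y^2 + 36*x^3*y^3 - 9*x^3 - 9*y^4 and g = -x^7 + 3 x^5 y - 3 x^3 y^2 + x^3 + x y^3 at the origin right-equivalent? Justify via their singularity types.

No.

The Hessian of f at 0 has rank 0. Corank 2; j^3 = -9*x^3 is a perfect cube, so E-series; the 4-jet and mu = 6 give E_6. The Hessian of g at 0 has rank 0. Corank 2; j^3 = x^3 is a perfect cube, so E-series; the 4-jet and mu = 7 give E_7. f is E_6 but g is E_7, hence not right-equivalent.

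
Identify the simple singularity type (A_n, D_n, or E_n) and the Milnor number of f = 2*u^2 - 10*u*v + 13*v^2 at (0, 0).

The Hessian of f at 0 has rank 2. Corank 0: nondegenerate Morse point, so A_1.

Type A_1, Milnor number mu = 1.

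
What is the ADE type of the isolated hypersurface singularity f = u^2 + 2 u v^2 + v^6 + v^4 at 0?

A_{5}

The Hessian of f at 0 is [[2, 0], [0, 0]] with rank 1, so corank 1. A Groebner basis of the Jacobian ideal J(f) in C{u,v} is {u^3, u^2*v, u + v^2}; counting standard monomials gives mu = 5. Corank 1: A-series; mu = 5 gives A_5.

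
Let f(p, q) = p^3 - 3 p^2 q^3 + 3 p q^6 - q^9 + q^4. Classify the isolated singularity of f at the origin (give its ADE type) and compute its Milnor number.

The Hessian of f at 0 is [[0, 0], [0, 0]] with rank 0, so corank 2. A Groebner basis of the Jacobian ideal J(f) in C{p,q} is {q^3, p^2}; counting standard monomials gives mu = 6. Corank 2; j^3 = p^3 is a perfect cube, so E-series; the 4-jet and mu = 6 give E_6.

Type E_6, Milnor number mu = 6.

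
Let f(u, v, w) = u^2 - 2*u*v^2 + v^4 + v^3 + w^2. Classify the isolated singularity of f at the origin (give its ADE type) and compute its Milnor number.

Type A_2, Milnor number mu = 2.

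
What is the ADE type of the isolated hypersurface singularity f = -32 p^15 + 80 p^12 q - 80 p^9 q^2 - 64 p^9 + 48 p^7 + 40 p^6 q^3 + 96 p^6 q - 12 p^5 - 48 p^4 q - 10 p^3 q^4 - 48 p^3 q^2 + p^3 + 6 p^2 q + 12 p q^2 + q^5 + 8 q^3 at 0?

The Hessian of f at 0 has rank 0. Corank 2; j^3 = (p + 2*q)^3 is a perfect cube, so E-series; the 5-jet and mu = 8 give E_8.

E_8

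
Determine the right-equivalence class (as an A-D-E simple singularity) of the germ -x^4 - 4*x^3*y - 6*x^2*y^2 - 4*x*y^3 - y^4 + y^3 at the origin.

The Hessian of f at 0 has rank 0. Corank 2; j^3 = y^3 is a perfect cube, so E-series; the 4-jet and mu = 6 give E_6.

E_6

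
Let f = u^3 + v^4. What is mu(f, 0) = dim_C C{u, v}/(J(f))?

The Hessian of f at 0 has rank 0. Corank 2; j^3 = u^3 is a perfect cube, so E-series; the 4-jet and mu = 6 give E_6.

6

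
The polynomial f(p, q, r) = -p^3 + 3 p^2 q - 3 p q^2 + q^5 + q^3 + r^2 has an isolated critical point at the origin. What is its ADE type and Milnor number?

Type E_8, Milnor number mu = 8.

The Hessian of f at 0 is [[0, 0, 0], [0, 0, 0], [0, 0, 2]] with rank 1, so corank 2. A Groebner basis of the Jacobian ideal J(f) in C{p,q,r} is {q^4, p^2 - 2*p*q + q^2, r}; counting standard monomials gives mu = 8. Corank 2; j^3 = -(p - q)^3 is a perfect cube, so E-series; the 5-jet and mu = 8 give E_8.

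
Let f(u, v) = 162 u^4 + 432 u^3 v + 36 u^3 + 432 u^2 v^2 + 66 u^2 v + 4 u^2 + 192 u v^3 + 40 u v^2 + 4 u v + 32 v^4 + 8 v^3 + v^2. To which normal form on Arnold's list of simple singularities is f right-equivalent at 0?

A_3

The Hessian of f at 0 has rank 1. Corank 1: A-series; mu = 3 gives A_3.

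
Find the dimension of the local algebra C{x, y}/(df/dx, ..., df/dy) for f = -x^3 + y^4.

6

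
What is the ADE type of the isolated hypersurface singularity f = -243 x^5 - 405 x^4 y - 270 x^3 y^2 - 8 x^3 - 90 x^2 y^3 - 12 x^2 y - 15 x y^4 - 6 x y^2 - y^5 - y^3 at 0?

The Hessian of f at 0 is [[0, 0], [0, 0]] with rank 0, so corank 2. A Groebner basis of the Jacobian ideal J(f) in C{x,y} is {y^5, x*y^3 + 11*y^4/24, x^2 + x*y + y^2/4}; counting standard monomials gives mu = 8. Corank 2; j^3 = -(2*x + y)^3 is a perfect cube, so E-series; the 5-jet and mu = 8 give E_8.

E8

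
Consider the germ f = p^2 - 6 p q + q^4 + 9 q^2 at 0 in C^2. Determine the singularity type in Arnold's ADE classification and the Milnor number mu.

The Hessian of f at 0 is [[2, -6], [-6, 18]] with rank 1, so corank 1. A Groebner basis of the Jacobian ideal J(f) in C{p,q} is {q^3, p - 3*q}; counting standard monomials gives mu = 3. Corank 1: A-series; mu = 3 gives A_3.

Type A_{3}, Milnor number mu = 3.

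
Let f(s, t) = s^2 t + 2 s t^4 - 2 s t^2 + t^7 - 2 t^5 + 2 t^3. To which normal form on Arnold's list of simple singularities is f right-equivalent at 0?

D4

The Hessian of f at 0 is [[0, 0], [0, 0]] with rank 0, so corank 2. A Groebner basis of the Jacobian ideal J(f) in C{s,t} is {t^3, s^2 + 2*t^2, s*t - t^2}; counting standard monomials gives mu = 4. Corank 2; j^3 = t*(s^2 - 2*s*t + 2*t^2) splits into three distinct lines over C (the quadratic factor has nonzero discriminant), so D_4.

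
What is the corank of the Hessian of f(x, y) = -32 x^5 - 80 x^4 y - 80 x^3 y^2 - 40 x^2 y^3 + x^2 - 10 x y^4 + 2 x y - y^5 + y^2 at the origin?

The Hessian at 0 is [[2, 2], [2, 2]] of rank 1; hence corank 1.

1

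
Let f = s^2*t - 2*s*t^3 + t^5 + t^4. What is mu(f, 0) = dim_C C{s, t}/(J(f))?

The Hessian of f at 0 is [[0, 0], [0, 0]] with rank 0, so corank 2. A Groebner basis of the Jacobian ideal J(f) in C{s,t} is {s*t^2, -s*t + t^3, s^2 + 4*s*t}; counting standard monomials gives mu = 5. Corank 2; j^3 = s^2*t has shape L^2 M (L != M), so D-series; mu = 5 gives D_5.

5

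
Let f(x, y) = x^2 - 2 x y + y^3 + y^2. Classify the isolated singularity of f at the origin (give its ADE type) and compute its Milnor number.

The Hessian of f at 0 is [[2, -2], [-2, 2]] with rank 1, so corank 1. A Groebner basis of the Jacobian ideal J(f) in C{x,y} is {y^2, x - y}; counting standard monomials gives mu = 2. Corank 1: A-series; mu = 2 gives A_2.

Type A_{2}, Milnor number mu = 2.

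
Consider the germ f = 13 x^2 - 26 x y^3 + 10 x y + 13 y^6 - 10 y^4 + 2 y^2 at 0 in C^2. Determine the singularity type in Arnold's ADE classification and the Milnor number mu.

The Hessian of f at 0 has rank 2. Corank 0: nondegenerate Morse point, so A_1.

Type A1, Milnor number mu = 1.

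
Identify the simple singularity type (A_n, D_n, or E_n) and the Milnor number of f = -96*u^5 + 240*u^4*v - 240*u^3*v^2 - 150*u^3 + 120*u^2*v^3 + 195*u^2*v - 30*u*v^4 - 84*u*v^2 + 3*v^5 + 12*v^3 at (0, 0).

Type D_6, Milnor number mu = 6.

The Hessian of f at 0 has rank 0. Corank 2; j^3 = -3*(2*u - v)*(5*u - 2*v)^2 has shape L^2 M (L != M), so D-series; mu = 6 gives D_6.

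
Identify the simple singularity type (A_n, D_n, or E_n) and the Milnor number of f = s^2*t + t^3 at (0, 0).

Type D4, Milnor number mu = 4.

The Hessian of f at 0 is [[0, 0], [0, 0]] with rank 0, so corank 2. A Groebner basis of the Jacobian ideal J(f) in C{s,t} is {t^3, s^2 + 3*t^2, s*t}; counting standard monomials gives mu = 4. Corank 2; j^3 = t*(s^2 + t^2) splits into three distinct lines over C (the quadratic factor has nonzero discriminant), so D_4.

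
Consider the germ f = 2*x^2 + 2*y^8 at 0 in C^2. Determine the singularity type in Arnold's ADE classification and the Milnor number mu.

Type A_{7}, Milnor number mu = 7.

The Hessian of f at 0 has rank 1. Corank 1: A-series; mu = 7 gives A_7.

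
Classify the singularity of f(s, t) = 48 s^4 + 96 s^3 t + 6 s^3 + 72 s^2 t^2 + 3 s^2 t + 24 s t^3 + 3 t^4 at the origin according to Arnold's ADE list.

D_5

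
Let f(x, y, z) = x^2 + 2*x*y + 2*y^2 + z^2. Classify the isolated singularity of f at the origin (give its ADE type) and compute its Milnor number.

Type A_{1}, Milnor number mu = 1.

The Hessian of f at 0 is [[2, 2, 0], [2, 4, 0], [0, 0, 2]] with rank 3, so corank 0. A Groebner basis of the Jacobian ideal J(f) in C{x,y,z} is {x, y, z}; counting standard monomials gives mu = 1. Corank 0: nondegenerate Morse point, so A_1.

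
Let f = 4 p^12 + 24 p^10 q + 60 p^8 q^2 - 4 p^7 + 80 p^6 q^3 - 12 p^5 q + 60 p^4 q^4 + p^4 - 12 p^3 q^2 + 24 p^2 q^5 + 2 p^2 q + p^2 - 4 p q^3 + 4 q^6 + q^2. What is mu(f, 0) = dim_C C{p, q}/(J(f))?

1

The Hessian of f at 0 is [[2, 0], [0, 2]] with rank 2, so corank 0. A Groebner basis of the Jacobian ideal J(f) in C{p,q} is {p, q}; counting standard monomials gives mu = 1. Corank 0: nondegenerate Morse point, so A_1.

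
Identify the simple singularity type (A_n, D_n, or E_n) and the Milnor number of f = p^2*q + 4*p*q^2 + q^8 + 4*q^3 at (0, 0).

The Hessian of f at 0 is [[0, 0], [0, 0]] with rank 0, so corank 2. A Groebner basis of the Jacobian ideal J(f) in C{p,q} is {p^2/8 + q^7 - q^2/2, p^3 + 8*q^3, p*q + 2*q^2}; counting standard monomials gives mu = 9. Corank 2; j^3 = q*(p + 2*q)^2 has shape L^2 M (L != M), so D-series; mu = 9 gives D_9.

Type D_9, Milnor number mu = 9.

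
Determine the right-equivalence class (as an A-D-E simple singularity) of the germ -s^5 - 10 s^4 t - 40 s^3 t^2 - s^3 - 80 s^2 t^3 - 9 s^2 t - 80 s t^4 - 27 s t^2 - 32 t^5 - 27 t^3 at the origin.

E_8

The Hessian of f at 0 has rank 0. Corank 2; j^3 = -(s + 3*t)^3 is a perfect cube, so E-series; the 5-jet and mu = 8 give E_8.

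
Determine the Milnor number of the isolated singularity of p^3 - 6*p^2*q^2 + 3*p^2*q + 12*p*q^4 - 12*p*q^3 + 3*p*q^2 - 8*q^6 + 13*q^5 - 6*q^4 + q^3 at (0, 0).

8

The Hessian of f at 0 is [[0, 0], [0, 0]] with rank 0, so corank 2. A Groebner basis of the Jacobian ideal J(f) in C{p,q} is {q^4, p^3 + 3*p^2*q + 3*p^2/4 + 3*p*q/2 - 2*q^3 + 3*q^2/4, -p^2/4 + p*q^2 - p*q/2 + q^3 - q^2/4}; counting standard monomials gives mu = 8. Corank 2; j^3 = (p + q)^3 is a perfect cube, so E-series; the 5-jet and mu = 8 give E_8.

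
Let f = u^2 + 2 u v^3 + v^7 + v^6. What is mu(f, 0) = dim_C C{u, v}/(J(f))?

The Hessian of f at 0 has rank 1. Corank 1: A-series; mu = 6 gives A_6.

6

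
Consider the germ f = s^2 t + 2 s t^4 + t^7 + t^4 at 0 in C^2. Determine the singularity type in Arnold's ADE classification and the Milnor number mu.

Type D_{5}, Milnor number mu = 5.

The Hessian of f at 0 is [[0, 0], [0, 0]] with rank 0, so corank 2. A Groebner basis of the Jacobian ideal J(f) in C{s,t} is {s^3, s^2/4 + t^3, s*t}; counting standard monomials gives mu = 5. Corank 2; j^3 = s^2*t has shape L^2 M (L != M), so D-series; mu = 5 gives D_5.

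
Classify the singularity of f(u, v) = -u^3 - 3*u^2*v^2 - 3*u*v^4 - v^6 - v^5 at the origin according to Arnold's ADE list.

E8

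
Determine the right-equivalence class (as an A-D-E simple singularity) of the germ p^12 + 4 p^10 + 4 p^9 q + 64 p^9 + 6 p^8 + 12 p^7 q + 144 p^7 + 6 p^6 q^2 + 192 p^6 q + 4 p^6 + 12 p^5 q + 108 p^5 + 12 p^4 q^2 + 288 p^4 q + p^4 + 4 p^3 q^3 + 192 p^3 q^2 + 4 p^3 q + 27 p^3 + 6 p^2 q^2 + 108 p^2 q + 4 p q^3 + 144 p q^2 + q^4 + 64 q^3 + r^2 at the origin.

E_6

The Hessian of f at 0 is [[0, 0, 0], [0, 0, 0], [0, 0, 2]] with rank 1, so corank 2. A Groebner basis of the Jacobian ideal J(f) in C{p,q,r} is {q^4, p*q^2 + 11*q^3/9, p^2 + 8*p*q/3 + 16*q^2/9, r}; counting standard monomials gives mu = 6. Corank 2; j^3 = (3*p + 4*q)^3 is a perfect cube, so E-series; the 4-jet and mu = 6 give E_6.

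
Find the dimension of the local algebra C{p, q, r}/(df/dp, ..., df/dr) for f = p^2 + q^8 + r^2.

7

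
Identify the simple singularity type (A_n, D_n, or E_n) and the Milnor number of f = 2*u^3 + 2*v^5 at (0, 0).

The Hessian of f at 0 has rank 0. Corank 2; j^3 = 2*u^3 is a perfect cube, so E-series; the 5-jet and mu = 8 give E_8.

Type E8, Milnor number mu = 8.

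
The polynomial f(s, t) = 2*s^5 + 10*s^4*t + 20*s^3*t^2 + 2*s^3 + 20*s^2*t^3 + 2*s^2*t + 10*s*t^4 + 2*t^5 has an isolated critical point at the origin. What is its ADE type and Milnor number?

Type D_6, Milnor number mu = 6.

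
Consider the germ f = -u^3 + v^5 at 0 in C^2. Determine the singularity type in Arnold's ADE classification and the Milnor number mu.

The Hessian of f at 0 has rank 0. Corank 2; j^3 = -u^3 is a perfect cube, so E-series; the 5-jet and mu = 8 give E_8.

Type E_8, Milnor number mu = 8.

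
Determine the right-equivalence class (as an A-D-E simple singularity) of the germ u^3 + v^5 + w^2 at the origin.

The Hessian of f at 0 is [[0, 0, 0], [0, 0, 0], [0, 0, 2]] with rank 1, so corank 2. A Groebner basis of the Jacobian ideal J(f) in C{u,v,w} is {v^4, u^2, w}; counting standard monomials gives mu = 8. Corank 2; j^3 = u^3 is a perfect cube, so E-series; the 5-jet and mu = 8 give E_8.

E8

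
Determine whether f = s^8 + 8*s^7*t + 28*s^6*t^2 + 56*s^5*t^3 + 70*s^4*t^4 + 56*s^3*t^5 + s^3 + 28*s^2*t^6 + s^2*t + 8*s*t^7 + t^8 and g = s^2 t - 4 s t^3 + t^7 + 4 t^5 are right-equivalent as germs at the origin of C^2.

No.

The Hessian of f at 0 is [[0, 0], [0, 0]] with rank 0, so corank 2. A Groebner basis of the Jacobian ideal J(f) in C{s,t} is {-s*t/8 + t^7, s*t^2, s^2 + s*t}; counting standard monomials gives mu = 9. Corank 2; j^3 = s^2*(s + t) has shape L^2 M (L != M), so D-series; mu = 9 gives D_9. The Hessian of g at 0 is [[0, 0], [0, 0]] with rank 0, so corank 2. A Groebner basis of the Jacobian ideal J(g) in C{s,t} is {s^2*t^2 + 4*s^2/7 - 8*s*t^2/7, s^3 + 8*s^2/7 - 16*s*t^2/7, -s*t/2 + t^3}; counting standard monomials gives mu = 8. Corank 2; j^3 = s^2*t has shape L^2 M (L != M), so D-series; mu = 8 gives D_8. f is D_9 but g is D_8, hence not right-equivalent.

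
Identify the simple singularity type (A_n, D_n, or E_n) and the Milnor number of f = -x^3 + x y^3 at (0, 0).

Type E_{7}, Milnor number mu = 7.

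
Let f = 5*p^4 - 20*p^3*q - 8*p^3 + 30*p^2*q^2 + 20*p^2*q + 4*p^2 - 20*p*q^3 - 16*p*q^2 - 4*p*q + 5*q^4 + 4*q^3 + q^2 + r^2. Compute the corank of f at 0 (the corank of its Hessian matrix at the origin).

Hessian at 0 has rank 2.

1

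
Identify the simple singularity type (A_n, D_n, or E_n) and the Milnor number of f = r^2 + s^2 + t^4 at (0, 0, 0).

The Hessian of f at 0 has rank 2. Corank 1: A-series; mu = 3 gives A_3.

Type A3, Milnor number mu = 3.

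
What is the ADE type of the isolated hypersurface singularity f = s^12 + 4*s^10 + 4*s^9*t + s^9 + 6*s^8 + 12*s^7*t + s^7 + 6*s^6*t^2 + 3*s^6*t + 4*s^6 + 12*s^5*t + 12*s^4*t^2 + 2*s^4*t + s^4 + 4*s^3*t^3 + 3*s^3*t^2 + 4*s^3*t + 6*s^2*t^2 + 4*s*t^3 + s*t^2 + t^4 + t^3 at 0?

D5

The Hessian of f at 0 is [[0, 0], [0, 0]] with rank 0, so corank 2. A Groebner basis of the Jacobian ideal J(f) in C{s,t} is {s^3 + t^2/4, t^3, s*t + t^2}; counting standard monomials gives mu = 5. Corank 2; j^3 = t^2*(s + t) has shape L^2 M (L != M), so D-series; mu = 5 gives D_5.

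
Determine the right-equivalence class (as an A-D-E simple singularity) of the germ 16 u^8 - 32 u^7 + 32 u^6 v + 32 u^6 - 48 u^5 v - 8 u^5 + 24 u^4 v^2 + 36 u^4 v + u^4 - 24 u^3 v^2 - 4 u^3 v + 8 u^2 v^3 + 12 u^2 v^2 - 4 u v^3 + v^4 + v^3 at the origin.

E_6

The Hessian of f at 0 is [[0, 0], [0, 0]] with rank 0, so corank 2. A Groebner basis of the Jacobian ideal J(f) in C{u,v} is {u^3 + 3*v^2/4, u^2*v + v^2/4, u*v^2, v^3}; counting standard monomials gives mu = 6. Corank 2; j^3 = v^3 is a perfect cube, so E-series; the 4-jet and mu = 6 give E_6.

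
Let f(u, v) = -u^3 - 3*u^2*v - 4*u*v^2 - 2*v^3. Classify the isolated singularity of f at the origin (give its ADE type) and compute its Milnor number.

Type D_4, Milnor number mu = 4.

The Hessian of f at 0 is [[0, 0], [0, 0]] with rank 0, so corank 2. A Groebner basis of the Jacobian ideal J(f) in C{u,v} is {v^3, u^2 - 2*v^2/3, u*v + v^2}; counting standard monomials gives mu = 4. Corank 2; j^3 = -(u + v)*(u^2 + 2*u*v + 2*v^2) splits into three distinct lines over C (the quadratic factor has nonzero discriminant), so D_4.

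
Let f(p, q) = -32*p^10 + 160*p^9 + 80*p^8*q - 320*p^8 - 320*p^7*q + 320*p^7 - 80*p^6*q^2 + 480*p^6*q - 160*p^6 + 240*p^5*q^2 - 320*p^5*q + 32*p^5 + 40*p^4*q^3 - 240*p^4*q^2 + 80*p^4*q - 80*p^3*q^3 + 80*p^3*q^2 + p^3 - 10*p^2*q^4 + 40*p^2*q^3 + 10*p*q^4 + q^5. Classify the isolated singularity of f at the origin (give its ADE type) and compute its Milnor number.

The Hessian of f at 0 has rank 0. Corank 2; j^3 = p^3 is a perfect cube, so E-series; the 5-jet and mu = 8 give E_8.

Type E_{8}, Milnor number mu = 8.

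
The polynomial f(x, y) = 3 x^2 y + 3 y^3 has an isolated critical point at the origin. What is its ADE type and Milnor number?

Type D_{4}, Milnor number mu = 4.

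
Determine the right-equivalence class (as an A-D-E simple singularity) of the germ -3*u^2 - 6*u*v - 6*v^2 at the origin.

The Hessian of f at 0 has rank 2. Corank 0: nondegenerate Morse point, so A_1.

A_{1}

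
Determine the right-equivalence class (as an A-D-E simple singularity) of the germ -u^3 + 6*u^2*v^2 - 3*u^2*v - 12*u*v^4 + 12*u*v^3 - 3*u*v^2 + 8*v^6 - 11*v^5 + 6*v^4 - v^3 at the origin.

The Hessian of f at 0 has rank 0. Corank 2; j^3 = -(u + v)^3 is a perfect cube, so E-series; the 5-jet and mu = 8 give E_8.

E_8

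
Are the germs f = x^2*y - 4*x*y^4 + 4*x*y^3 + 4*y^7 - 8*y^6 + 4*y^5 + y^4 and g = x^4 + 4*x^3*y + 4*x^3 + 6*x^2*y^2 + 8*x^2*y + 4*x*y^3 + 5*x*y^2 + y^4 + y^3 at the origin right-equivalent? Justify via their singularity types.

Yes.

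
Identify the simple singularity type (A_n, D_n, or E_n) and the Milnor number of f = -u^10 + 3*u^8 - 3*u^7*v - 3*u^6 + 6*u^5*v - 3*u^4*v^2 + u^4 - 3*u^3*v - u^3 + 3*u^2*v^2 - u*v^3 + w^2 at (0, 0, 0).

Type E_7, Milnor number mu = 7.

The Hessian of f at 0 is [[0, 0, 0], [0, 0, 0], [0, 0, 2]] with rank 1, so corank 2. A Groebner basis of the Jacobian ideal J(f) in C{u,v,w} is {3*u^2 + v^4 + v^3, u^3, u^2*v - u^2 - v^3/3, -2*u^2 + u*v^2 - 2*v^3/3, w}; counting standard monomials gives mu = 7. Corank 2; j^3 = -u^3 is a perfect cube, so E-series; the 4-jet and mu = 7 give E_7.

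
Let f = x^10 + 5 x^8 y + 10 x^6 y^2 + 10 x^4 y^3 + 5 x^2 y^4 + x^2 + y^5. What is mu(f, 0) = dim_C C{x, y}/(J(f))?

4

The Hessian of f at 0 is [[2, 0], [0, 0]] with rank 1, so corank 1. A Groebner basis of the Jacobian ideal J(f) in C{x,y} is {y^4, x}; counting standard monomials gives mu = 4. Corank 1: A-series; mu = 4 gives A_4.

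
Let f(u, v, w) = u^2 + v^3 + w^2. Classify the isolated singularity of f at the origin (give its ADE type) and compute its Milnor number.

Type A_2, Milnor number mu = 2.

The Hessian of f at 0 is [[2, 0, 0], [0, 0, 0], [0, 0, 2]] with rank 2, so corank 1. A Groebner basis of the Jacobian ideal J(f) in C{u,v,w} is {v^2, u, w}; counting standard monomials gives mu = 2. Corank 1: A-series; mu = 2 gives A_2.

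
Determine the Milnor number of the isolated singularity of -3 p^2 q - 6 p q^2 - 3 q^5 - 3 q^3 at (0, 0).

6

The Hessian of f at 0 has rank 0. Corank 2; j^3 = -3*q*(p + q)^2 has shape L^2 M (L != M), so D-series; mu = 6 gives D_6.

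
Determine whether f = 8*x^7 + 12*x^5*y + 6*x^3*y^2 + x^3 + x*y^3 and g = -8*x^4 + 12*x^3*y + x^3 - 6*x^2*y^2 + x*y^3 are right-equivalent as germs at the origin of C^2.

Yes.

The Hessian of f at 0 has rank 0. Corank 2; j^3 = x^3 is a perfect cube, so E-series; the 4-jet and mu = 7 give E_7. The Hessian of g at 0 has rank 0. Corank 2; j^3 = x^3 is a perfect cube, so E-series; the 4-jet and mu = 7 give E_7. Both have type E_7, hence right-equivalent.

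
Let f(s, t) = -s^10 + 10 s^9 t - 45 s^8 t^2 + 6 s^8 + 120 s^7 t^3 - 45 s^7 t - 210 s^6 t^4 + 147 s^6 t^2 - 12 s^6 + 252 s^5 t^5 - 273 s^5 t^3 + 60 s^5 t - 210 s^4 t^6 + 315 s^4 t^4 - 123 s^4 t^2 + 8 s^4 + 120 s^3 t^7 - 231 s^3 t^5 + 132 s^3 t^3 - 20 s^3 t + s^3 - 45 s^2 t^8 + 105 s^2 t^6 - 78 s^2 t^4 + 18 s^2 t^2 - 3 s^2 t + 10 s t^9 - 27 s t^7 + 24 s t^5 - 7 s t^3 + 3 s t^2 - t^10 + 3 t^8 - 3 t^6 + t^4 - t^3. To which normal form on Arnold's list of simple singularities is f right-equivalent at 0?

The Hessian of f at 0 has rank 0. Corank 2; j^3 = (s - t)^3 is a perfect cube, so E-series; the 4-jet and mu = 7 give E_7.

E_{7}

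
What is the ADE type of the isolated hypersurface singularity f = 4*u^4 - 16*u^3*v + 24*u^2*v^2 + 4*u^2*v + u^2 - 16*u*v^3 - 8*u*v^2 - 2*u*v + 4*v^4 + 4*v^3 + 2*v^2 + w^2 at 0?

The Hessian of f at 0 is [[2, -2, 0], [-2, 4, 0], [0, 0, 2]] with rank 3, so corank 0. A Groebner basis of the Jacobian ideal J(f) in C{u,v,w} is {u, v, w}; counting standard monomials gives mu = 1. Corank 0: nondegenerate Morse point, so A_1.

A_{1}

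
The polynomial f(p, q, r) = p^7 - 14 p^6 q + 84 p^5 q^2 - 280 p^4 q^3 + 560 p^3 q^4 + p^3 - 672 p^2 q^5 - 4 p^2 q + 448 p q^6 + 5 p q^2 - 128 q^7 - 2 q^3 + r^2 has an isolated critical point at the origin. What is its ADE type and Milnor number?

Type D_{8}, Milnor number mu = 8.

The Hessian of f at 0 has rank 1. Corank 2; j^3 = (p - 2*q)*(p - q)^2 has shape L^2 M (L != M), so D-series; mu = 8 gives D_8.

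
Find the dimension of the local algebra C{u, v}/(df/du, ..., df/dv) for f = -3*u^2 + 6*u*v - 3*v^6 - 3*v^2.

The Hessian of f at 0 has rank 1. Corank 1: A-series; mu = 5 gives A_5.

5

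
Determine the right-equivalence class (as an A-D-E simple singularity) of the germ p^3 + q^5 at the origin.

E8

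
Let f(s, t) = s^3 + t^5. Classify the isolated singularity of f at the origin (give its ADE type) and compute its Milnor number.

Type E_{8}, Milnor number mu = 8.

The Hessian of f at 0 has rank 0. Corank 2; j^3 = s^3 is a perfect cube, so E-series; the 5-jet and mu = 8 give E_8.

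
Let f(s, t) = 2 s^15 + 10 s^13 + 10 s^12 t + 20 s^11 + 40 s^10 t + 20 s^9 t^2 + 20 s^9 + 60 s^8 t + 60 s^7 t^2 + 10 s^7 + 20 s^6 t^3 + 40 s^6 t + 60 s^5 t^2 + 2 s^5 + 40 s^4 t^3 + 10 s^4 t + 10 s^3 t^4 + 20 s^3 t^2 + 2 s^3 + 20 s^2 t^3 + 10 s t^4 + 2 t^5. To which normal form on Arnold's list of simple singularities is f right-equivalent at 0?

E8

The Hessian of f at 0 has rank 0. Corank 2; j^3 = 2*s^3 is a perfect cube, so E-series; the 5-jet and mu = 8 give E_8.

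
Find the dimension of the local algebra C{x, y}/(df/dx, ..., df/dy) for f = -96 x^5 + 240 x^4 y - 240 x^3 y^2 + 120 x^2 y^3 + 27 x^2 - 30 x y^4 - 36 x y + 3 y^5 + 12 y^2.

The Hessian of f at 0 is [[54, -36], [-36, 24]] with rank 1, so corank 1. A Groebner basis of the Jacobian ideal J(f) in C{x,y} is {y^4, x - 2*y/3}; counting standard monomials gives mu = 4. Corank 1: A-series; mu = 4 gives A_4.

4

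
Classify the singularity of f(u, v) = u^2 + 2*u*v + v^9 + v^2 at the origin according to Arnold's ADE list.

A_{8}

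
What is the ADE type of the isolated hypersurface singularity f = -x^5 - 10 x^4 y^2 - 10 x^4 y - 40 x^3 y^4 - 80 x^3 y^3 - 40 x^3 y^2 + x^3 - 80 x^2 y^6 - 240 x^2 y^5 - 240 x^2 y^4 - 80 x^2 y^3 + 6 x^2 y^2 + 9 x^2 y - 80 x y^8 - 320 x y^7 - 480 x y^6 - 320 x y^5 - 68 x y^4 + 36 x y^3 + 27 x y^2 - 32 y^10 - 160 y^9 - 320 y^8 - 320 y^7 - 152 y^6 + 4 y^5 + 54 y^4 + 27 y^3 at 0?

The Hessian of f at 0 is [[0, 0], [0, 0]] with rank 0, so corank 2. A Groebner basis of the Jacobian ideal J(f) in C{x,y} is {-11*x^2/16 + x*y^3 - 11*x*y^2/4 - 33*x*y/8 - 33*y^3/4 - 99*y^2/16, x^2/4 + x*y^2 + 3*x*y/2 + y^4 + 3*y^3 + 9*y^2/4, x^3 + 9*x^2/4 - 18*x*y^2 + 27*x*y/2 - 27*y^3 + 81*y^2/4, x^2*y - x^2/4 + 5*x*y^2 - 3*x*y/2 + 6*y^3 - 9*y^2/4}; counting standard monomials gives mu = 8. Corank 2; j^3 = (x + 3*y)^3 is a perfect cube, so E-series; the 5-jet and mu = 8 give E_8.

E_8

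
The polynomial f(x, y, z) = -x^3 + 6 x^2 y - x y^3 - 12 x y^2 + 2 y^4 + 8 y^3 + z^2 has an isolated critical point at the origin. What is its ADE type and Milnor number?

Type E_7, Milnor number mu = 7.

The Hessian of f at 0 is [[0, 0, 0], [0, 0, 0], [0, 0, 2]] with rank 1, so corank 2. A Groebner basis of the Jacobian ideal J(f) in C{x,y,z} is {x^3 - 6*x^2*y - 48*x^2 + 192*x*y - 192*y^2, 6*x^2 + x*y^2 - 24*x*y + 24*y^2, 3*x^2 - 12*x*y + y^3 + 12*y^2, z}; counting standard monomials gives mu = 7. Corank 2; j^3 = -(x - 2*y)^3 is a perfect cube, so E-series; the 4-jet and mu = 7 give E_7.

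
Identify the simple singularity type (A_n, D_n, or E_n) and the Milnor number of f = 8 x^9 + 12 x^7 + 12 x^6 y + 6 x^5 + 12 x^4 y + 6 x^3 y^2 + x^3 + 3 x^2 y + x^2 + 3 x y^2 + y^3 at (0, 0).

Type A_2, Milnor number mu = 2.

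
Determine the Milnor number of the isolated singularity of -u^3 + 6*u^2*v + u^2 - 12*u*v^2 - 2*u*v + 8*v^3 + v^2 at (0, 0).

The Hessian of f at 0 has rank 1. Corank 1: A-series; mu = 2 gives A_2.

2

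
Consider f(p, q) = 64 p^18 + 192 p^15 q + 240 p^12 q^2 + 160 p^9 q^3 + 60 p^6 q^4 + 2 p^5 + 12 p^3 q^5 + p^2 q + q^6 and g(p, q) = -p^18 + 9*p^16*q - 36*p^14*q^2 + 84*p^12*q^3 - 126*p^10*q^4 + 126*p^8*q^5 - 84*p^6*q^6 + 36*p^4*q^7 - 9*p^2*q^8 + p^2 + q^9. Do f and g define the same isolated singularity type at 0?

The Hessian of f at 0 is [[0, 0], [0, 0]] with rank 0, so corank 2. A Groebner basis of the Jacobian ideal J(f) in C{p,q} is {p^2/6 + q^5, p^3, p*q}; counting standard monomials gives mu = 7. Corank 2; j^3 = p^2*q has shape L^2 M (L != M), so D-series; mu = 7 gives D_7. The Hessian of g at 0 is [[2, 0], [0, 0]] with rank 1, so corank 1. A Groebner basis of the Jacobian ideal J(g) in C{p,q} is {q^8, p}; counting standard monomials gives mu = 8. Corank 1: A-series; mu = 8 gives A_8. f is D_7 but g is A_8, hence not right-equivalent.

No.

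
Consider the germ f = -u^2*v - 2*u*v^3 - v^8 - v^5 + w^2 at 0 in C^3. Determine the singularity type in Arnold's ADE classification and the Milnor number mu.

Type D_{9}, Milnor number mu = 9.

The Hessian of f at 0 has rank 1. Corank 2; j^3 = -u^2*v has shape L^2 M (L != M), so D-series; mu = 9 gives D_9.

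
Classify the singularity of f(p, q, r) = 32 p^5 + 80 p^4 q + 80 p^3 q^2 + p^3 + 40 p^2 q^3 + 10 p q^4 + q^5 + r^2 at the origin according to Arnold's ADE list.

E_{8}

The Hessian of f at 0 is [[0, 0, 0], [0, 0, 0], [0, 0, 2]] with rank 1, so corank 2. A Groebner basis of the Jacobian ideal J(f) in C{p,q,r} is {q^5, p*q^3 + q^4/8, p^2, r}; counting standard monomials gives mu = 8. Corank 2; j^3 = p^3 is a perfect cube, so E-series; the 5-jet and mu = 8 give E_8.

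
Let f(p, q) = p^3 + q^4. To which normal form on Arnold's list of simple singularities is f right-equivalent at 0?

E6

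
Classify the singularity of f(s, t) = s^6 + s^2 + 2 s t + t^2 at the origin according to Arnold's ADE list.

A_5

The Hessian of f at 0 is [[2, 2], [2, 2]] with rank 1, so corank 1. A Groebner basis of the Jacobian ideal J(f) in C{s,t} is {t^5, s + t}; counting standard monomials gives mu = 5. Corank 1: A-series; mu = 5 gives A_5.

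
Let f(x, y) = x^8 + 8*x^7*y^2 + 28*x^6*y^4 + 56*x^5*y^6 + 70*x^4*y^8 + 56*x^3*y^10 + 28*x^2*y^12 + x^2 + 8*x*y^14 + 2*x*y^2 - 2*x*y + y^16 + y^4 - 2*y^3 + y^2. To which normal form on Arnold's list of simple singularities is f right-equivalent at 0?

The Hessian of f at 0 has rank 1. Corank 1: A-series; mu = 7 gives A_7.

A7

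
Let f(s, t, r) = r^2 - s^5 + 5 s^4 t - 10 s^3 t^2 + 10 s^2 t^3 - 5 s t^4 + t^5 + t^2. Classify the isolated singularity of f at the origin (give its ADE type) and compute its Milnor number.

The Hessian of f at 0 is [[0, 0, 0], [0, 2, 0], [0, 0, 2]] with rank 2, so corank 1. A Groebner basis of the Jacobian ideal J(f) in C{s,t,r} is {s^4, t, r}; counting standard monomials gives mu = 4. Corank 1: A-series; mu = 4 gives A_4.

Type A_4, Milnor number mu = 4.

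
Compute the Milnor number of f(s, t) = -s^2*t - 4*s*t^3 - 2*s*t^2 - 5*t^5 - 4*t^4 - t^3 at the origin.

6

The Hessian of f at 0 is [[0, 0], [0, 0]] with rank 0, so corank 2. A Groebner basis of the Jacobian ideal J(f) in C{s,t} is {s^3 - 6*s^2 - 25*s*t/2 - 13*t^2/2, s^2*t + 4*s^2 + 17*s*t/2 + 9*t^2/2, -2*s^2 + s*t^2 - 9*s*t/2 - 5*t^2/2, s*t/2 + t^3 + t^2/2}; counting standard monomials gives mu = 6. Corank 2; j^3 = -t*(s + t)^2 has shape L^2 M (L != M), so D-series; mu = 6 gives D_6.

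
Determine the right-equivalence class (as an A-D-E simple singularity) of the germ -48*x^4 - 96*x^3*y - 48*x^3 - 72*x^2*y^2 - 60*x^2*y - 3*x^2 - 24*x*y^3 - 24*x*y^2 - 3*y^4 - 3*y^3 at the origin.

A2

The Hessian of f at 0 has rank 1. Corank 1: A-series; mu = 2 gives A_2.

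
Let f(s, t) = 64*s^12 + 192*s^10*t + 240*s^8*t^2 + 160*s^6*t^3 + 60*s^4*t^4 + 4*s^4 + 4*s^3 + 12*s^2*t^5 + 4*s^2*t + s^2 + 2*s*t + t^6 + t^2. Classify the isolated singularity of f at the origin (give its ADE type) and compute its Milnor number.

Type A5, Milnor number mu = 5.

The Hessian of f at 0 has rank 1. Corank 1: A-series; mu = 5 gives A_5.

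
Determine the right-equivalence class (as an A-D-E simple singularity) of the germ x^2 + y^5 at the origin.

The Hessian of f at 0 has rank 1. Corank 1: A-series; mu = 4 gives A_4.

A_4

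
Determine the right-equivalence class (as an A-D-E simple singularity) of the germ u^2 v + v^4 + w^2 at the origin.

D5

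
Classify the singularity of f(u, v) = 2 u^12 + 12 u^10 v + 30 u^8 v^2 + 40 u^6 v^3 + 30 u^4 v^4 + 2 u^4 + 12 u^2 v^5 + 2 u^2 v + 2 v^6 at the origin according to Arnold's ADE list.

The Hessian of f at 0 has rank 0. Corank 2; j^3 = 2*u^2*v has shape L^2 M (L != M), so D-series; mu = 7 gives D_7.

D_{7}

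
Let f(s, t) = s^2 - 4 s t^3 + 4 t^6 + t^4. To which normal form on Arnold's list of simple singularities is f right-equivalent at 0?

The Hessian of f at 0 has rank 1. Corank 1: A-series; mu = 3 gives A_3.

A_{3}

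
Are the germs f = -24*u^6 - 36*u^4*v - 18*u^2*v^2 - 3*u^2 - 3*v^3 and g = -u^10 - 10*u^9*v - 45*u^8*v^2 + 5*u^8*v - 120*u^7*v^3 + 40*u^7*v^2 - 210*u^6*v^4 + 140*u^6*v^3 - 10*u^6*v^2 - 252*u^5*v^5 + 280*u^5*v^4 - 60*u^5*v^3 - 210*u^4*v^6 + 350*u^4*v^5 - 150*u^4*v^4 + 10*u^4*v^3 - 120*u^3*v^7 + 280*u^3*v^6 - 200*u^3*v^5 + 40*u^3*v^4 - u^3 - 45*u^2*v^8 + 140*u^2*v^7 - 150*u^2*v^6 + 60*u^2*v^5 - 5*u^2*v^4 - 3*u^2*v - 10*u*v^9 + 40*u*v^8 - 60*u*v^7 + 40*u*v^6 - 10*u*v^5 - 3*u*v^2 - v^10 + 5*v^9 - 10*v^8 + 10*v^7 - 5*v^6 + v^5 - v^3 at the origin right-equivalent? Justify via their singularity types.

No.

The Hessian of f at 0 has rank 1. Corank 1: A-series; mu = 2 gives A_2. The Hessian of g at 0 has rank 0. Corank 2; j^3 = -(u + v)^3 is a perfect cube, so E-series; the 5-jet and mu = 8 give E_8. f is A_2 but g is E_8, hence not right-equivalent.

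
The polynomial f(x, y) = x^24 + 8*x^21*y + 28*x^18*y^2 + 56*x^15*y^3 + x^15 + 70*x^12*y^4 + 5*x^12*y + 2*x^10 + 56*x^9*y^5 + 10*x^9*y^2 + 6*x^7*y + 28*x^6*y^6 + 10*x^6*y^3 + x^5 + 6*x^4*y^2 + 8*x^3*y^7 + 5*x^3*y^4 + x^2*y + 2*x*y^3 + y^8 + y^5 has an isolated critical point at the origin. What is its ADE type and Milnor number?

The Hessian of f at 0 has rank 0. Corank 2; j^3 = x^2*y has shape L^2 M (L != M), so D-series; mu = 9 gives D_9.

Type D_{9}, Milnor number mu = 9.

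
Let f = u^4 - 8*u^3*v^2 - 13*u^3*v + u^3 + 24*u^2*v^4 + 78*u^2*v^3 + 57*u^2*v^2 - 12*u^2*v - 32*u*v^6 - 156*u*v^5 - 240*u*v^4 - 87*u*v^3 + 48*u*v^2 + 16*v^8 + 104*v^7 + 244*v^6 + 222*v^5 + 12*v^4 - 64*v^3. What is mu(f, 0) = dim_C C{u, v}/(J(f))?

7

The Hessian of f at 0 has rank 0. Corank 2; j^3 = (u - 4*v)^3 is a perfect cube, so E-series; the 4-jet and mu = 7 give E_7.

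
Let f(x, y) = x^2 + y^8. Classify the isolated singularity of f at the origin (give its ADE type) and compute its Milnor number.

The Hessian of f at 0 has rank 1. Corank 1: A-series; mu = 7 gives A_7.

Type A7, Milnor number mu = 7.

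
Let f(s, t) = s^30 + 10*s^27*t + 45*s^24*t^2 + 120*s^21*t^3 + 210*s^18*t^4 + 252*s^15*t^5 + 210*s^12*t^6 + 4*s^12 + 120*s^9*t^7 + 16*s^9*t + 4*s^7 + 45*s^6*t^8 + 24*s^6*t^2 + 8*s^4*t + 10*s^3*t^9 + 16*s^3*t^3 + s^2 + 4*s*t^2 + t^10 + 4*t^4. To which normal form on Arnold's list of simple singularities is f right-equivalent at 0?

A_9

The Hessian of f at 0 is [[2, 0], [0, 0]] with rank 1, so corank 1. A Groebner basis of the Jacobian ideal J(f) in C{s,t} is {s^4 - s*t/2 - t^3, s^3*t + s/4 + t^2/2, -s^2/4 + t^4, s^2/2 + s*t^2}; counting standard monomials gives mu = 9. Corank 1: A-series; mu = 9 gives A_9.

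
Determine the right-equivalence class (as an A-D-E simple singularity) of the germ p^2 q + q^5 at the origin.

D_{6}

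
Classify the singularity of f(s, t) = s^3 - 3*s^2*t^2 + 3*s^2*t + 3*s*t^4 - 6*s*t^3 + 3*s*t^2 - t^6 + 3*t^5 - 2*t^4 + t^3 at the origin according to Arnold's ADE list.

E_{6}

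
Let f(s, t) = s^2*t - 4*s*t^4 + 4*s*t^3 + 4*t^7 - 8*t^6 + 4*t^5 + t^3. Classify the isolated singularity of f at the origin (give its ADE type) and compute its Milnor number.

Type D4, Milnor number mu = 4.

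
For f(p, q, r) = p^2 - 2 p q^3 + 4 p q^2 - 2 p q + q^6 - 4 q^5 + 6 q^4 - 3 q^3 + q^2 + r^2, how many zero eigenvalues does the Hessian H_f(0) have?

Hessian at 0 has rank 2.

1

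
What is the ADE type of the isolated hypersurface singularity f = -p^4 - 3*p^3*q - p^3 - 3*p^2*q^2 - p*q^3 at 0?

The Hessian of f at 0 is [[0, 0], [0, 0]] with rank 0, so corank 2. A Groebner basis of the Jacobian ideal J(f) in C{p,q} is {3*p^2 + q^4 + q^3, p^3, p^2*q - p^2 - q^3/3, 2*p^2 + p*q^2 + 2*q^3/3}; counting standard monomials gives mu = 7. Corank 2; j^3 = -p^3 is a perfect cube, so E-series; the 4-jet and mu = 7 give E_7.

E7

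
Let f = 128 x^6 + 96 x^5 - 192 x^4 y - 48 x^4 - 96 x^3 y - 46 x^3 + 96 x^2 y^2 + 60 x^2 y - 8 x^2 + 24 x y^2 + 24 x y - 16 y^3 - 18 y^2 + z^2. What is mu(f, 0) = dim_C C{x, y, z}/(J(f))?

2

The Hessian of f at 0 is [[-16, 24, 0], [24, -36, 0], [0, 0, 2]] with rank 2, so corank 1. A Groebner basis of the Jacobian ideal J(f) in C{x,y,z} is {y^2, x - 3*y/2, z}; counting standard monomials gives mu = 2. Corank 1: A-series; mu = 2 gives A_2.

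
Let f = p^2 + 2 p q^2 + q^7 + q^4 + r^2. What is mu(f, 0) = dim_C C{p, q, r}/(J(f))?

6

The Hessian of f at 0 has rank 2. Corank 1: A-series; mu = 6 gives A_6.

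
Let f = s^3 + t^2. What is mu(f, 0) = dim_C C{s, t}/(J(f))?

2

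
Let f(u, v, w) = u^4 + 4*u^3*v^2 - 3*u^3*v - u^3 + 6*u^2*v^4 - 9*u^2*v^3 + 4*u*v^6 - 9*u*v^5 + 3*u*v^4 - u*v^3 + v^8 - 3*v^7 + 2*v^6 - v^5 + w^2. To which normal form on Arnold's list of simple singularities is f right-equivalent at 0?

E_7

The Hessian of f at 0 has rank 1. Corank 2; j^3 = -u^3 is a perfect cube, so E-series; the 4-jet and mu = 7 give E_7.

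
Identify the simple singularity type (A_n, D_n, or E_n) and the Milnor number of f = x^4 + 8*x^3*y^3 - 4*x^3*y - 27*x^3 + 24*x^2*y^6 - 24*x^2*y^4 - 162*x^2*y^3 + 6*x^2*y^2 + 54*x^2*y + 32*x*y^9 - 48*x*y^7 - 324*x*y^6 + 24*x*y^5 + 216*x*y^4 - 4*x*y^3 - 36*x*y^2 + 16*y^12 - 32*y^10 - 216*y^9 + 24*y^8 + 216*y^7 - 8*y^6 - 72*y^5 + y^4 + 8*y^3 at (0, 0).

Type E_{6}, Milnor number mu = 6.

The Hessian of f at 0 is [[0, 0], [0, 0]] with rank 0, so corank 2. A Groebner basis of the Jacobian ideal J(f) in C{x,y} is {y^4, x*y^2 - 7*y^3/9, x^2 - 4*x*y/3 + 4*y^2/9}; counting standard monomials gives mu = 6. Corank 2; j^3 = -(3*x - 2*y)^3 is a perfect cube, so E-series; the 4-jet and mu = 6 give E_6.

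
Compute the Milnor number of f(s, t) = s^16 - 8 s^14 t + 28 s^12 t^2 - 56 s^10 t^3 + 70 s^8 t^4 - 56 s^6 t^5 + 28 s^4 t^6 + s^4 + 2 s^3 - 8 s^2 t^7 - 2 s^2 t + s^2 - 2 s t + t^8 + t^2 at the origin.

7

The Hessian of f at 0 has rank 1. Corank 1: A-series; mu = 7 gives A_7.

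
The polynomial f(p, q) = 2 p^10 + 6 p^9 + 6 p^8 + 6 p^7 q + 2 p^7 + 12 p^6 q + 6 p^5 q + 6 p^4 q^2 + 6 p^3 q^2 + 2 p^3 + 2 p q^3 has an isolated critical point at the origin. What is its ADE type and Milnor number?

Type E_{7}, Milnor number mu = 7.

The Hessian of f at 0 has rank 0. Corank 2; j^3 = 2*p^3 is a perfect cube, so E-series; the 4-jet and mu = 7 give E_7.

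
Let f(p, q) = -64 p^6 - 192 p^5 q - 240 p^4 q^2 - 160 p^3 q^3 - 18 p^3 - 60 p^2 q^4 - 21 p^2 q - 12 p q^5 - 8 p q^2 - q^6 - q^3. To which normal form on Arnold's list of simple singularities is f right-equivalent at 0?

D_{7}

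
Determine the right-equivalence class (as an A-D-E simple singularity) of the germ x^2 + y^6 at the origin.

A_5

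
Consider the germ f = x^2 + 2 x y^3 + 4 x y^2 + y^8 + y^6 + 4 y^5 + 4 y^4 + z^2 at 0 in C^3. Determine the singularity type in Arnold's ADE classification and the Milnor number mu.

Type A7, Milnor number mu = 7.

The Hessian of f at 0 has rank 2. Corank 1: A-series; mu = 7 gives A_7.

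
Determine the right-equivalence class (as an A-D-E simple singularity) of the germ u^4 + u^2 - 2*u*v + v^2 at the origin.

A3

The Hessian of f at 0 has rank 1. Corank 1: A-series; mu = 3 gives A_3.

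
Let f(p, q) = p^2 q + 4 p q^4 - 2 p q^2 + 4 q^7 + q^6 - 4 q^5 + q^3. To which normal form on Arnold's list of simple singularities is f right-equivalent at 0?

The Hessian of f at 0 has rank 0. Corank 2; j^3 = q*(p - q)^2 has shape L^2 M (L != M), so D-series; mu = 7 gives D_7.

D_7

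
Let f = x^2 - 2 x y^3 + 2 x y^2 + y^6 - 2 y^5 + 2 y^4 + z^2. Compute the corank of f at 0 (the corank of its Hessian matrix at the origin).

1

Hessian at 0 has rank 2.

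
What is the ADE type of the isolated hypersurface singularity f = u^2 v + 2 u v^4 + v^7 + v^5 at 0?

D6

The Hessian of f at 0 has rank 0. Corank 2; j^3 = u^2*v has shape L^2 M (L != M), so D-series; mu = 6 gives D_6.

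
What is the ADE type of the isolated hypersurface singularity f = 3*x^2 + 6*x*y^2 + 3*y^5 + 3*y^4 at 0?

A_{4}

The Hessian of f at 0 has rank 1. Corank 1: A-series; mu = 4 gives A_4.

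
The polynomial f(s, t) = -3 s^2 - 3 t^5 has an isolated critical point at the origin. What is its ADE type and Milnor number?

Type A_{4}, Milnor number mu = 4.

The Hessian of f at 0 has rank 1. Corank 1: A-series; mu = 4 gives A_4.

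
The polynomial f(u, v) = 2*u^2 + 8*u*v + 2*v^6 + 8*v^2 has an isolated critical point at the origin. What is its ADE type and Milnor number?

The Hessian of f at 0 is [[4, 8], [8, 16]] with rank 1, so corank 1. A Groebner basis of the Jacobian ideal J(f) in C{u,v} is {v^5, u + 2*v}; counting standard monomials gives mu = 5. Corank 1: A-series; mu = 5 gives A_5.

Type A_5, Milnor number mu = 5.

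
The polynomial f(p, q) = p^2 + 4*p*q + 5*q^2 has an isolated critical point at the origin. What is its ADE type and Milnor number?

Type A_{1}, Milnor number mu = 1.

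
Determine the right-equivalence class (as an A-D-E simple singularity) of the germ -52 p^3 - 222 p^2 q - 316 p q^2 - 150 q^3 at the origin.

D_{4}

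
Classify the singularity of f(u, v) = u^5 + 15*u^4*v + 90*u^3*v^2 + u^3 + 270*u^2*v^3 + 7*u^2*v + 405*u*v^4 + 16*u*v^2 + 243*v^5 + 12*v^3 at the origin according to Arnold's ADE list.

D_{6}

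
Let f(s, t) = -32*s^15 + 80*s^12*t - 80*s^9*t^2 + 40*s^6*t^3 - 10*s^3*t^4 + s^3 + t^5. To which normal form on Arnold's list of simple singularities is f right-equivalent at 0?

E_{8}

The Hessian of f at 0 has rank 0. Corank 2; j^3 = s^3 is a perfect cube, so E-series; the 5-jet and mu = 8 give E_8.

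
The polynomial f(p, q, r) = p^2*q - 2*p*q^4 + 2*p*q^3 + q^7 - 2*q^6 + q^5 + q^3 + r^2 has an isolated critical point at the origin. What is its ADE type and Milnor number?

Type D4, Milnor number mu = 4.

The Hessian of f at 0 is [[0, 0, 0], [0, 0, 0], [0, 0, 2]] with rank 1, so corank 2. A Groebner basis of the Jacobian ideal J(f) in C{p,q,r} is {q^3, p^2 + 3*q^2, p*q, r}; counting standard monomials gives mu = 4. Corank 2; j^3 = q*(p^2 + q^2) splits into three distinct lines over C (the quadratic factor has nonzero discriminant), so D_4.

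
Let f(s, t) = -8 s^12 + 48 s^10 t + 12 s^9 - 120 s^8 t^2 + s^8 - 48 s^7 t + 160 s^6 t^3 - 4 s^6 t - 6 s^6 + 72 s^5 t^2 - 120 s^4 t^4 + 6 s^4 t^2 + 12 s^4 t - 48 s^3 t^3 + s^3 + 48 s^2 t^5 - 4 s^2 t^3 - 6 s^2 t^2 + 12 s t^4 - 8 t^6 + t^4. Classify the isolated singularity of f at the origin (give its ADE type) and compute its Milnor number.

Type E_{6}, Milnor number mu = 6.

The Hessian of f at 0 has rank 0. Corank 2; j^3 = s^3 is a perfect cube, so E-series; the 4-jet and mu = 6 give E_6.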